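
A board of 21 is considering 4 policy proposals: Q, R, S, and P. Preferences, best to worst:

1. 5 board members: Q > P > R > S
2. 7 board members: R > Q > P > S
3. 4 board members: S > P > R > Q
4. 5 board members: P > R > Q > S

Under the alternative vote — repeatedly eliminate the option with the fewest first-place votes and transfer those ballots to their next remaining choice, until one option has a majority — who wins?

P

Round 1: Q 5, R 7, S 4, P 5. Eliminate S.
Round 2: Q 5, R 7, P 9. Eliminate Q.
Round 3: R 7, P 14. P has a majority.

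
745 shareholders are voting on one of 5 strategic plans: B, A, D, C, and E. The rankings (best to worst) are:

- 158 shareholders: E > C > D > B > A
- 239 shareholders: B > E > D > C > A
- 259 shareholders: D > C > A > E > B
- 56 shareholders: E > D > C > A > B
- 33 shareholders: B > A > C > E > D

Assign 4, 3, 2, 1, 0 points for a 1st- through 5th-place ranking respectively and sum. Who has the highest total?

D

B: 158·1 + 239·4 + 259·0 + 56·0 + 33·4 = 1246
A: 158·0 + 239·0 + 259·2 + 56·1 + 33·3 = 673
D: 158·2 + 239·2 + 259·4 + 56·3 + 33·0 = 1998
C: 158·3 + 239·1 + 259·3 + 56·2 + 33·2 = 1668
E: 158·4 + 239·3 + 259·1 + 56·4 + 33·1 = 1865
D has the highest Borda score (1998).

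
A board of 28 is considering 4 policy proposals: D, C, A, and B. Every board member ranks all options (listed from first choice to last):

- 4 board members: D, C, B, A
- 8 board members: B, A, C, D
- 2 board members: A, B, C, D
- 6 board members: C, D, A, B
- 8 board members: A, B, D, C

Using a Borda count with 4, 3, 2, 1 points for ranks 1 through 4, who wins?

D: 4·4 + 8·1 + 2·1 + 6·3 + 8·2 = 60
C: 4·3 + 8·2 + 2·2 + 6·4 + 8·1 = 64
A: 4·1 + 8·3 + 2·4 + 6·2 + 8·4 = 80
B: 4·2 + 8·4 + 2·3 + 6·1 + 8·3 = 76
A has the highest Borda score (80).

A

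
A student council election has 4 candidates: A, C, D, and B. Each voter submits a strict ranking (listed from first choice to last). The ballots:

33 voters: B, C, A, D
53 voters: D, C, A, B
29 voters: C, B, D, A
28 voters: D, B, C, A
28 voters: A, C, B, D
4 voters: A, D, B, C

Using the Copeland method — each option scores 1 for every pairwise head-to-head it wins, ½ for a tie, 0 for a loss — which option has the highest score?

A: loses to C, D, and B → score 0.
C: beats A, D, and B → score 3.
D: beats A; loses to C and B → score 1.
B: beats A and D; loses to C → score 2.
C has the best pairwise record.

C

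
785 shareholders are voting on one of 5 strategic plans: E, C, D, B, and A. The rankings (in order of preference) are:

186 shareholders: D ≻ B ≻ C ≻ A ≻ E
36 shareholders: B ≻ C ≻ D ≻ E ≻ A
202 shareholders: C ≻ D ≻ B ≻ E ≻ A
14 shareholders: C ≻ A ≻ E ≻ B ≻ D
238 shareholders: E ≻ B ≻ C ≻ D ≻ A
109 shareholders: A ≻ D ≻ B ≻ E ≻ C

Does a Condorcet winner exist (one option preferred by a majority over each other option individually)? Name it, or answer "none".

none

Checking pairwise contests:
C beats E 438–347.
B beats C 569–216.
C beats D 490–295.
D beats B 497–288.
E beats A 476–309.
Every option loses at least one head-to-head, so there is no Condorcet winner.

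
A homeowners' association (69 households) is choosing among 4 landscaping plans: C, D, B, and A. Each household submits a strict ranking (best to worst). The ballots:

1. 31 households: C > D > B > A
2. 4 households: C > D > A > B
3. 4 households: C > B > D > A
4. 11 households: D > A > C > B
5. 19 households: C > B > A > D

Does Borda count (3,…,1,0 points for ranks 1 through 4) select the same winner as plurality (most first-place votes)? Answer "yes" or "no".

Borda — scores: C 185, D 107, B 77, A 45. Winner: C.
Plurality — first-place votes: C 58, D 11, B 0, A 0. Winner: C.
The two methods agree.

yes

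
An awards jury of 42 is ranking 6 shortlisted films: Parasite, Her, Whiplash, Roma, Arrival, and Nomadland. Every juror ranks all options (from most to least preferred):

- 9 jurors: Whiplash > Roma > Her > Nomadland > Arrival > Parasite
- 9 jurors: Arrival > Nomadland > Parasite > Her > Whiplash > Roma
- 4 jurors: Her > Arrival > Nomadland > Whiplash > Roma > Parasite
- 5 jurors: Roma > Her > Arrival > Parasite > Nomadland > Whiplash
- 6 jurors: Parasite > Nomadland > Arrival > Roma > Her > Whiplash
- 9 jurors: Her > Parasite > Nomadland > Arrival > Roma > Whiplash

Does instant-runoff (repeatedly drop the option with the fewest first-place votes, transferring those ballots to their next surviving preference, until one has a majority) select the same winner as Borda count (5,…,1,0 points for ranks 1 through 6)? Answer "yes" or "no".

Instant-runoff — R1 Parasite 6, Her 13, Whiplash 9, Roma 5, Arrival 9, Nomadland 0 (Nomadland out); R2 Parasite 6, Her 13, Whiplash 9, Roma 5, Arrival 9 (Roma out); R3 Parasite 6, Her 18, Whiplash 9, Arrival 9 (Parasite out); R4 Her 18, Whiplash 9, Arrival 15 (Whiplash out); R5 Her 27, Arrival 15 (Her winner). Winner: Her.
Borda — scores: Parasite 103, Her 136, Whiplash 62, Roma 86, Arrival 121, Nomadland 122. Winner: Her.
The two methods agree.

yes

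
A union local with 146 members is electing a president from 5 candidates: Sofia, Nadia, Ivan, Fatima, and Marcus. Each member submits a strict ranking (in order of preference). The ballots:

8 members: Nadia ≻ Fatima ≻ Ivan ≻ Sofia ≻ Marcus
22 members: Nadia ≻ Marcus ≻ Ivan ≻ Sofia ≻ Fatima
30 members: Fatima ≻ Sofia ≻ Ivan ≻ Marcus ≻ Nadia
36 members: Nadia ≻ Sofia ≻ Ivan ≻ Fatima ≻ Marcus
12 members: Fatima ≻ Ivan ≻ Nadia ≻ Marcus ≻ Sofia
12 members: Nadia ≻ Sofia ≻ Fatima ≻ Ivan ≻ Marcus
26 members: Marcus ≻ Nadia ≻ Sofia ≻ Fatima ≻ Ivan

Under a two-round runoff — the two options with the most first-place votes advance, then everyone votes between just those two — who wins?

Round 1 first-place votes: Sofia 0, Nadia 78, Ivan 0, Fatima 42, Marcus 26.
Nadia and Fatima advance.
Runoff: Nadia is preferred to Fatima by 104 voters; Fatima by 42.
Nadia wins the runoff.

Nadia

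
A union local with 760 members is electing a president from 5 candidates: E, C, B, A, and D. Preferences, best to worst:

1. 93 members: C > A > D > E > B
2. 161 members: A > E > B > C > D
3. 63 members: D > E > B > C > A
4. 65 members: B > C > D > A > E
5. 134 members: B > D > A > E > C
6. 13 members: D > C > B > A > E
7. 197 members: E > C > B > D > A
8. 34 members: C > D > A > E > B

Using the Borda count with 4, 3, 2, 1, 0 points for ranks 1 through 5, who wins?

E: 93·1 + 161·3 + 63·3 + 65·0 + 134·1 + 13·0 + 197·4 + 34·1 = 1721
C: 93·4 + 161·1 + 63·1 + 65·3 + 134·0 + 13·3 + 197·3 + 34·4 = 1557
B: 93·0 + 161·2 + 63·2 + 65·4 + 134·4 + 13·2 + 197·2 + 34·0 = 1664
A: 93·3 + 161·4 + 63·0 + 65·1 + 134·2 + 13·1 + 197·0 + 34·2 = 1337
D: 93·2 + 161·0 + 63·4 + 65·2 + 134·3 + 13·4 + 197·1 + 34·3 = 1321
E has the highest Borda score (1721).

E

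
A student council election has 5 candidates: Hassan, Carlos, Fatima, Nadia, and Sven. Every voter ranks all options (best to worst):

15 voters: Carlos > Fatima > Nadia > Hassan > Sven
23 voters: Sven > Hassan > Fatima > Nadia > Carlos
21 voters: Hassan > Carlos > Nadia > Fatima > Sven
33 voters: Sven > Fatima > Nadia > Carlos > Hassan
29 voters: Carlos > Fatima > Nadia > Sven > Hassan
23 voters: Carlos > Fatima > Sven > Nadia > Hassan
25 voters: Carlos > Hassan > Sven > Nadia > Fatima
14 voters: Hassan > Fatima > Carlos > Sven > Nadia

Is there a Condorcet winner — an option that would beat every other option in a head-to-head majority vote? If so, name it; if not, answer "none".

Carlos

Carlos vs Hassan: 125–58 for Carlos.
Carlos vs Fatima: 113–70 for Carlos.
Carlos vs Nadia: 127–56 for Carlos.
Carlos vs Sven: 127–56 for Carlos.
Carlos beats every other option head-to-head.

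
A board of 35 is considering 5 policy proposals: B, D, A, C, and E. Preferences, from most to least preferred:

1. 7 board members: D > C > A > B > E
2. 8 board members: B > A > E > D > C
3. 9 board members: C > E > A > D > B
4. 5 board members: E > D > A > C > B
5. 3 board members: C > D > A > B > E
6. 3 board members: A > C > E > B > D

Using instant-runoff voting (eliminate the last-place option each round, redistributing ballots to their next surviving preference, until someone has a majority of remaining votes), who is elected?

Round 1: B 8, D 7, A 3, C 12, E 5. Eliminate A.
Round 2: B 8, D 7, C 15, E 5. Eliminate E.
Round 3: B 8, D 12, C 15. Eliminate B.
Round 4: D 20, C 15. D has a majority.

D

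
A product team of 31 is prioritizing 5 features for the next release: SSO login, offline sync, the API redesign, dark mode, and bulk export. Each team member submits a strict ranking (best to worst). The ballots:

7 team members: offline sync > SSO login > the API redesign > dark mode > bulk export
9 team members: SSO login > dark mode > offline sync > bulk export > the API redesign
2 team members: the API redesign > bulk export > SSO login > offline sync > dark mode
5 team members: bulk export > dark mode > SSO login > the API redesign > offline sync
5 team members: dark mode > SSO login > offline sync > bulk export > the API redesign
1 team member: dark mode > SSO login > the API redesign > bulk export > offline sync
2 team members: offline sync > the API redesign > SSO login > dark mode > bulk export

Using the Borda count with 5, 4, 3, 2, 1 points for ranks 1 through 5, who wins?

SSO login: 7·4 + 9·5 + 2·3 + 5·3 + 5·4 + 1·4 + 2·3 = 124
offline sync: 7·5 + 9·3 + 2·2 + 5·1 + 5·3 + 1·1 + 2·5 = 97
the API redesign: 7·3 + 9·1 + 2·5 + 5·2 + 5·1 + 1·3 + 2·4 = 66
dark mode: 7·2 + 9·4 + 2·1 + 5·4 + 5·5 + 1·5 + 2·2 = 106
bulk export: 7·1 + 9·2 + 2·4 + 5·5 + 5·2 + 1·2 + 2·1 = 72
SSO login has the highest Borda score (124).

SSO login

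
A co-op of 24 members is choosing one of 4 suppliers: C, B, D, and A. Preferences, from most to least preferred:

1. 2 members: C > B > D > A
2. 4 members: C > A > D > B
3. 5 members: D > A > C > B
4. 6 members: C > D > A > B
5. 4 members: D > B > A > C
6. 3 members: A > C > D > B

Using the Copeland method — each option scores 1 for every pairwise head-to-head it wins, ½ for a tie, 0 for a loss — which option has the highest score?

C

C: beats B and D; ties A → score 2.5.
B: loses to C, D, and A → score 0.
D: beats B and A; loses to C → score 2.
A: beats B; ties C; loses to D → score 1.5.
C has the best pairwise record.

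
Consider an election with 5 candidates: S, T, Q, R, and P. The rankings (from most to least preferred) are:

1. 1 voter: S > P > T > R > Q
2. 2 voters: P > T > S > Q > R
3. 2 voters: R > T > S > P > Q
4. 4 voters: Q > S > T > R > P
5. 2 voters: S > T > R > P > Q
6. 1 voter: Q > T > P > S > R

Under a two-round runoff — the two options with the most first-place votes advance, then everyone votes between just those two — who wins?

S

Round 1 first-place votes: S 3, T 0, Q 5, R 2, P 2.
Q and S advance.
Runoff: Q is preferred to S by 5 voters; S by 7.
S wins the runoff.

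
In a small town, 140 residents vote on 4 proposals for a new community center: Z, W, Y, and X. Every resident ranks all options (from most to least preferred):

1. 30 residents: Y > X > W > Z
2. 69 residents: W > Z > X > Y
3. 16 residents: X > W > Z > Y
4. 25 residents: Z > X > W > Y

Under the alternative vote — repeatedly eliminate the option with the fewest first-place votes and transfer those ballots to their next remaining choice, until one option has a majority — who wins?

Round 1: Z 25, W 69, Y 30, X 16. Eliminate X.
Round 2: Z 25, W 85, Y 30. W has a majority.

W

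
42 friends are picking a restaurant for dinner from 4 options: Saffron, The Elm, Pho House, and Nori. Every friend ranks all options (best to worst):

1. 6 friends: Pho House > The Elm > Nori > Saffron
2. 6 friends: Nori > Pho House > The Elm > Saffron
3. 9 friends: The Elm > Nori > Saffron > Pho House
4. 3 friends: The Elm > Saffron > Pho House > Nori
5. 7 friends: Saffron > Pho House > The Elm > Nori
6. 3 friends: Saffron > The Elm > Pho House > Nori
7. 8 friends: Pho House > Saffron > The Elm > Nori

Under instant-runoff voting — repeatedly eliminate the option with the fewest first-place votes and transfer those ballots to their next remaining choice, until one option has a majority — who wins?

Pho House

Round 1: Saffron 10, The Elm 12, Pho House 14, Nori 6. Eliminate Nori.
Round 2: Saffron 10, The Elm 12, Pho House 20. Eliminate Saffron.
Round 3: The Elm 15, Pho House 27. Pho House has a majority.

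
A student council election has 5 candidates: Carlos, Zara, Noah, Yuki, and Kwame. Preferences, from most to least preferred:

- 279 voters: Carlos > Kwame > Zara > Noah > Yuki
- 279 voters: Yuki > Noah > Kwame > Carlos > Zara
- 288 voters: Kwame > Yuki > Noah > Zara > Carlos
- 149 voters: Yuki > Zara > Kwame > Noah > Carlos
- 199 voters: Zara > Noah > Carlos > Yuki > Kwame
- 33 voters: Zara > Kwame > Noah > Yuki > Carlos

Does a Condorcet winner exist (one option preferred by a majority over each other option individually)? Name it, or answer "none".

Yuki vs Carlos: 749–478 for Yuki.
Yuki vs Zara: 716–511 for Yuki.
Yuki vs Noah: 716–511 for Yuki.
Yuki vs Kwame: 627–600 for Yuki.
Yuki beats every other option head-to-head.

Yuki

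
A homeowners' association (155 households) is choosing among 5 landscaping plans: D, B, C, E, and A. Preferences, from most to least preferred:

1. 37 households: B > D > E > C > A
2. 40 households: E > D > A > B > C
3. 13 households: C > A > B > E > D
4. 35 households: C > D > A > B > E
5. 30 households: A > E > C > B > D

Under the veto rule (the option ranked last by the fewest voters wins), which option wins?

Last-place votes: D 43, B 0, C 40, E 35, A 37.
B is ranked last by the fewest voters, so B wins.

B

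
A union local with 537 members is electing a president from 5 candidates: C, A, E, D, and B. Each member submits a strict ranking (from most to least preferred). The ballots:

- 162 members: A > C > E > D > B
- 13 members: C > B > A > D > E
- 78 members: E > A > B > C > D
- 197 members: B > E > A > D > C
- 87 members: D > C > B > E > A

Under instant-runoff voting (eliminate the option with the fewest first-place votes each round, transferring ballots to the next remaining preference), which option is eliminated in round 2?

E

Round 1: C 13, A 162, E 78, D 87, B 197. Eliminate C.
Round 2: A 162, E 78, D 87, B 210. Eliminate E.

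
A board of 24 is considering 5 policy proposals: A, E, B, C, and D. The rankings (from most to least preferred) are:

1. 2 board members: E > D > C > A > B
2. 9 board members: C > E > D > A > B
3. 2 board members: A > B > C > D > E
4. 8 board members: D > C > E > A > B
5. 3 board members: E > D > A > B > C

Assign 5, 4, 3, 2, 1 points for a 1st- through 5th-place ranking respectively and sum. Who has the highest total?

A: 2·2 + 9·2 + 2·5 + 8·2 + 3·3 = 57
E: 2·5 + 9·4 + 2·1 + 8·3 + 3·5 = 87
B: 2·1 + 9·1 + 2·4 + 8·1 + 3·2 = 33
C: 2·3 + 9·5 + 2·3 + 8·4 + 3·1 = 92
D: 2·4 + 9·3 + 2·2 + 8·5 + 3·4 = 91
C has the highest Borda score (92).

C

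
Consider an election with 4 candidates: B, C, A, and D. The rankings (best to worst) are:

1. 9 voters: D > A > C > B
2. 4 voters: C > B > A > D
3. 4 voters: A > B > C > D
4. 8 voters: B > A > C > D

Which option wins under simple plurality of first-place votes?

First-place votes: B 8, C 4, A 4, D 9.
D has the most first-place votes.

D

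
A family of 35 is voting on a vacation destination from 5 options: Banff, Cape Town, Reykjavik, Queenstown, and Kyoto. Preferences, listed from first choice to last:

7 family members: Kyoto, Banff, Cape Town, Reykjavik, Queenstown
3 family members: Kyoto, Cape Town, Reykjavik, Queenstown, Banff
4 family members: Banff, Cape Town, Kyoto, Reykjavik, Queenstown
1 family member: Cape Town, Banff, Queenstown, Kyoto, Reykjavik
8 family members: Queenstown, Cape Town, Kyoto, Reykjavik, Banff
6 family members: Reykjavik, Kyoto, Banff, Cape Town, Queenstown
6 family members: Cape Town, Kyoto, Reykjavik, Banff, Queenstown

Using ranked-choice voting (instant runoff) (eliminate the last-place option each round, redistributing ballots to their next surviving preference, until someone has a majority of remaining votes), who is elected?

Cape Town

Round 1: Banff 4, Cape Town 7, Reykjavik 6, Queenstown 8, Kyoto 10. Eliminate Banff.
Round 2: Cape Town 11, Reykjavik 6, Queenstown 8, Kyoto 10. Eliminate Reykjavik.
Round 3: Cape Town 11, Queenstown 8, Kyoto 16. Eliminate Queenstown.
Round 4: Cape Town 19, Kyoto 16. Cape Town has a majority.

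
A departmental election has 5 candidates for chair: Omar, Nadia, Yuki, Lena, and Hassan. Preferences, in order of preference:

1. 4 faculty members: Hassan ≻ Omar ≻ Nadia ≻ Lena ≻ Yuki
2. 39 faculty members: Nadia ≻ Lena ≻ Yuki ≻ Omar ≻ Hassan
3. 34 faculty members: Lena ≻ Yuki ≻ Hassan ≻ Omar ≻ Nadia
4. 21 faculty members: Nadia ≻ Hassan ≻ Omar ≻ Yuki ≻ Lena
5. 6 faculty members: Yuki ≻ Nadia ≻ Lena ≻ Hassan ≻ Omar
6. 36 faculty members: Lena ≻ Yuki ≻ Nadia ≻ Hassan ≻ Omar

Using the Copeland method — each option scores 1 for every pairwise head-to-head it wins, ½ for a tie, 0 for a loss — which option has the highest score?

Omar: loses to Nadia, Yuki, Lena, and Hassan → score 0.
Nadia: beats Omar and Hassan; ties Lena; loses to Yuki → score 2.5.
Yuki: beats Omar, Nadia, and Hassan; loses to Lena → score 3.
Lena: beats Omar, Yuki, and Hassan; ties Nadia → score 3.5.
Hassan: beats Omar; loses to Nadia, Yuki, and Lena → score 1.
Lena has the best pairwise record.

Lena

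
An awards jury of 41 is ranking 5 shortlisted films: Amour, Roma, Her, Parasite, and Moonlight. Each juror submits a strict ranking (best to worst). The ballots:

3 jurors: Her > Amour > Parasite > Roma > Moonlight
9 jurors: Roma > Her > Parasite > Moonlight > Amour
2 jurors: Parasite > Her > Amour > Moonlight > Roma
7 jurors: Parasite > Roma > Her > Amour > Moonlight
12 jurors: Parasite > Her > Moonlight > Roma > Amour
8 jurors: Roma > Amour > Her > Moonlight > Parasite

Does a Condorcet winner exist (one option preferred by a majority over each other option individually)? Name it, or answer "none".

Parasite

Parasite vs Amour: 30–11 for Parasite.
Parasite vs Roma: 24–17 for Parasite.
Parasite vs Her: 21–20 for Parasite.
Parasite vs Moonlight: 33–8 for Parasite.
Parasite beats every other option head-to-head.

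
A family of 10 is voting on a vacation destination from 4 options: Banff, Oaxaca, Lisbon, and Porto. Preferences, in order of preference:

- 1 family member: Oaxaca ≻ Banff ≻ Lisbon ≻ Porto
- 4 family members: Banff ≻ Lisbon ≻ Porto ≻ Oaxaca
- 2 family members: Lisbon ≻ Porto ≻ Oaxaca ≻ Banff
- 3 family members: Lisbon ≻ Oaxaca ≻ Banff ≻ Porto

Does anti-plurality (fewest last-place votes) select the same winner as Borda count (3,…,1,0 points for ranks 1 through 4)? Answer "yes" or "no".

Anti-plurality — last-place votes: Banff 2, Oaxaca 4, Lisbon 0, Porto 4. Winner: Lisbon.
Borda — scores: Banff 17, Oaxaca 11, Lisbon 24, Porto 8. Winner: Lisbon.
The two methods agree.

yes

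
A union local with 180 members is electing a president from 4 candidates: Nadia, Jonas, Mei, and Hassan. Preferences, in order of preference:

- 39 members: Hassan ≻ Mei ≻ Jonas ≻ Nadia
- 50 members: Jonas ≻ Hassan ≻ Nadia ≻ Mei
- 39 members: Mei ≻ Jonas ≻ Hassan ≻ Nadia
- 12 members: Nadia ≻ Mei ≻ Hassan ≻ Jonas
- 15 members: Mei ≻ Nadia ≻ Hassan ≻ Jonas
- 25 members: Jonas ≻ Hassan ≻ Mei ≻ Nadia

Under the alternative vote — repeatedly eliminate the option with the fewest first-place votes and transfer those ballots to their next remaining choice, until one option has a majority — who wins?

Round 1: Nadia 12, Jonas 75, Mei 54, Hassan 39. Eliminate Nadia.
Round 2: Jonas 75, Mei 66, Hassan 39. Eliminate Hassan.
Round 3: Jonas 75, Mei 105. Mei has a majority.

Mei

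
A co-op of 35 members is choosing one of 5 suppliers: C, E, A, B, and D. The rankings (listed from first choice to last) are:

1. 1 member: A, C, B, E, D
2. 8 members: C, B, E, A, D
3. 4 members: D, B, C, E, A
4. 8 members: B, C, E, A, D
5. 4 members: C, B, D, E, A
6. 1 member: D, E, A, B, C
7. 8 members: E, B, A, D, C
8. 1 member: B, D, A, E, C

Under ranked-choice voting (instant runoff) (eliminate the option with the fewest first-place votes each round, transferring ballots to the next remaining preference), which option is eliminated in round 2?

Round 1: C 12, E 8, A 1, B 9, D 5. Eliminate A.
Round 2: C 13, E 8, B 9, D 5. Eliminate D.

D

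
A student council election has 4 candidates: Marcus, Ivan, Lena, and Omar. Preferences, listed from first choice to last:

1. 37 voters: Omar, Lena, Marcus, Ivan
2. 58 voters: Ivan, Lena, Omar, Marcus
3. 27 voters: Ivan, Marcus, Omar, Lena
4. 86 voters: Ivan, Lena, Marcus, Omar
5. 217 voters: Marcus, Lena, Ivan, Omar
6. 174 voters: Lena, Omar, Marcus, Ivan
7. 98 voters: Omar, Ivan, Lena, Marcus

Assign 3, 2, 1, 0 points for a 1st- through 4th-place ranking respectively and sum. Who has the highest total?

Lena

Marcus: 37·1 + 58·0 + 27·2 + 86·1 + 217·3 + 174·1 + 98·0 = 1002
Ivan: 37·0 + 58·3 + 27·3 + 86·3 + 217·1 + 174·0 + 98·2 = 926
Lena: 37·2 + 58·2 + 27·0 + 86·2 + 217·2 + 174·3 + 98·1 = 1416
Omar: 37·3 + 58·1 + 27·1 + 86·0 + 217·0 + 174·2 + 98·3 = 838
Lena has the highest Borda score (1416).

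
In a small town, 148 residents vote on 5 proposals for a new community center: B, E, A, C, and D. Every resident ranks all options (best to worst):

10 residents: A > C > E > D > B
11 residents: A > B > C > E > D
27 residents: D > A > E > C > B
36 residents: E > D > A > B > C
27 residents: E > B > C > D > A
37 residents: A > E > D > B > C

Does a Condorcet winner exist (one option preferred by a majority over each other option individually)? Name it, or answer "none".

Checking pairwise contests:
E beats B 137–11.
A beats E 85–63.
D beats A 90–58.
B beats C 111–37.
E beats D 121–27.
Every option loses at least one head-to-head, so there is no Condorcet winner.

none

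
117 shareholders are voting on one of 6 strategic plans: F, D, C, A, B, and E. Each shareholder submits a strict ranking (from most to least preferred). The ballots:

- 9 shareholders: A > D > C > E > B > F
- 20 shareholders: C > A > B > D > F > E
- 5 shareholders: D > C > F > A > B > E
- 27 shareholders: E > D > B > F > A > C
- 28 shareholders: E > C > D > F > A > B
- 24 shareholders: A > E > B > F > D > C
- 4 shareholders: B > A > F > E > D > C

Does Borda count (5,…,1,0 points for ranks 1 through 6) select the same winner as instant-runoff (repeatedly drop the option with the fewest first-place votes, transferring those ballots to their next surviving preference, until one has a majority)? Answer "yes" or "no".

Borda — scores: F 205, D 321, C 259, A 326, B 247, E 397. Winner: E.
Instant-runoff — R1 F 0, D 5, C 20, A 33, B 4, E 55 (F out); R2 D 5, C 20, A 33, B 4, E 55 (B out); R3 D 5, C 20, A 37, E 55 (D out); R4 C 25, A 37, E 55 (C out); R5 A 62, E 55 (A winner). Winner: A.
The two methods disagree.

no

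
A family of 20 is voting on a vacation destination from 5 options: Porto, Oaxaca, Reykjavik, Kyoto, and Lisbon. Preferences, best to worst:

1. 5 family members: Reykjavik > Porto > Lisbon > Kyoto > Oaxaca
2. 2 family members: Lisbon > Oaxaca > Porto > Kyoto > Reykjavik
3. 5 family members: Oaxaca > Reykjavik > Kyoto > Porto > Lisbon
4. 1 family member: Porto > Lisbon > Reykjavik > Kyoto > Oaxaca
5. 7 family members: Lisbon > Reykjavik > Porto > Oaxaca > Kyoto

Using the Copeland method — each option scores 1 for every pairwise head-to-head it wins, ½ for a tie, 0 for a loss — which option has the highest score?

Reykjavik

Porto: beats Oaxaca, Kyoto, and Lisbon; loses to Reykjavik → score 3.
Oaxaca: beats Kyoto; loses to Porto, Reykjavik, and Lisbon → score 1.
Reykjavik: beats Porto, Oaxaca, and Kyoto; ties Lisbon → score 3.5.
Kyoto: loses to Porto, Oaxaca, Reykjavik, and Lisbon → score 0.
Lisbon: beats Oaxaca and Kyoto; ties Reykjavik; loses to Porto → score 2.5.
Reykjavik has the best pairwise record.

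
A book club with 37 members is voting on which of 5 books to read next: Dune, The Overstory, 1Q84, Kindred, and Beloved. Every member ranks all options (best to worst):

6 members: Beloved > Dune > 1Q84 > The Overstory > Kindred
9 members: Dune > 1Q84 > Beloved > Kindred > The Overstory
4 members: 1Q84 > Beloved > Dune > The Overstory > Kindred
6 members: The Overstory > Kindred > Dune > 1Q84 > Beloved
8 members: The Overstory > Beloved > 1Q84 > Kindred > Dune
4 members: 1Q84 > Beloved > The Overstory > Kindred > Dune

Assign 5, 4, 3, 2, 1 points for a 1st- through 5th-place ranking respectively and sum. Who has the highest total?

1Q84

Dune: 6·4 + 9·5 + 4·3 + 6·3 + 8·1 + 4·1 = 111
The Overstory: 6·2 + 9·1 + 4·2 + 6·5 + 8·5 + 4·3 = 111
1Q84: 6·3 + 9·4 + 4·5 + 6·2 + 8·3 + 4·5 = 130
Kindred: 6·1 + 9·2 + 4·1 + 6·4 + 8·2 + 4·2 = 76
Beloved: 6·5 + 9·3 + 4·4 + 6·1 + 8·4 + 4·4 = 127
1Q84 has the highest Borda score (130).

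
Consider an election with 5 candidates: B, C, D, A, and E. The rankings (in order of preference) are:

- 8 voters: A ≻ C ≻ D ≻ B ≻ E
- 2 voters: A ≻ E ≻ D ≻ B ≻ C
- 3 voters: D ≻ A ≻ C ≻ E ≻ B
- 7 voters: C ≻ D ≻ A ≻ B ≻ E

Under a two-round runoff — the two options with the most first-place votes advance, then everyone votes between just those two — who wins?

Round 1 first-place votes: B 0, C 7, D 3, A 10, E 0.
A and C advance.
Runoff: A is preferred to C by 13 voters; C by 7.
A wins the runoff.

A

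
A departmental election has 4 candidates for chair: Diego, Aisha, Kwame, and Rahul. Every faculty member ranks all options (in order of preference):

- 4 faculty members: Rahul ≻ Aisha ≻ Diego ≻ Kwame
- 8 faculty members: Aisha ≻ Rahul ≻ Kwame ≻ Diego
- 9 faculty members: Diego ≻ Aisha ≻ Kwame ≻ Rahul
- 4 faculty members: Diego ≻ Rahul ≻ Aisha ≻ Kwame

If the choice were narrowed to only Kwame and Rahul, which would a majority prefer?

Rahul

Voters preferring Kwame to Rahul: 9; preferring Rahul to Kwame: 16.
Rahul wins the head-to-head.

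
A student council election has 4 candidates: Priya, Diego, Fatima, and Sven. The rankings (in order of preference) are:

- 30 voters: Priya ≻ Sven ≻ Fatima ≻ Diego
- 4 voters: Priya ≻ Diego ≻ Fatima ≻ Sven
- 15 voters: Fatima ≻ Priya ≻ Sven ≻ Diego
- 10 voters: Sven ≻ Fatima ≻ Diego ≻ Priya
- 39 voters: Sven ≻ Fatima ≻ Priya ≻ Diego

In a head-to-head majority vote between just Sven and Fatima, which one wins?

Sven

Voters preferring Sven to Fatima: 79; preferring Fatima to Sven: 19.
Sven wins the head-to-head.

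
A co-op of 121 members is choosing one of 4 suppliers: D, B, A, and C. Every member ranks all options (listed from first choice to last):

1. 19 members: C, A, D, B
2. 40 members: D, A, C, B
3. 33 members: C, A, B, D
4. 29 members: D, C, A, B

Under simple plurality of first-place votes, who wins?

First-place votes: D 69, B 0, A 0, C 52.
D has the most first-place votes.

D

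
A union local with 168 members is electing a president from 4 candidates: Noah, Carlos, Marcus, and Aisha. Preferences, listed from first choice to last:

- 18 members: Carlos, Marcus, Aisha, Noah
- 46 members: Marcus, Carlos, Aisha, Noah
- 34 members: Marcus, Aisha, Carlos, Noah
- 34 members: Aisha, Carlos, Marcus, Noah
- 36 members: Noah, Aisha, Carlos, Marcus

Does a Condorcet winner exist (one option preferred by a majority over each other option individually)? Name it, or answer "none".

Checking pairwise contests:
Carlos beats Noah 132–36.
Aisha beats Carlos 104–64.
Carlos beats Marcus 88–80.
Marcus beats Aisha 98–70.
Every option loses at least one head-to-head, so there is no Condorcet winner.

none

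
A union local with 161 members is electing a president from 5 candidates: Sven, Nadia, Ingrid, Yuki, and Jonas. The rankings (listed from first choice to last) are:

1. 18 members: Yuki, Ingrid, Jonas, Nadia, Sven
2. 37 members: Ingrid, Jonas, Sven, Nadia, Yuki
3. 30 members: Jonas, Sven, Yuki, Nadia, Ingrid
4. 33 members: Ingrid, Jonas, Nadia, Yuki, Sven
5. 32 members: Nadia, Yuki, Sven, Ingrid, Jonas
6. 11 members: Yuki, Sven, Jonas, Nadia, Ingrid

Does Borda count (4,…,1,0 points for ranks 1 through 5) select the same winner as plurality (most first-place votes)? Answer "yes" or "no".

no

Borda — scores: Sven 261, Nadia 290, Ingrid 366, Yuki 305, Jonas 388. Winner: Jonas.
Plurality — first-place votes: Sven 0, Nadia 32, Ingrid 70, Yuki 29, Jonas 30. Winner: Ingrid.
The two methods disagree.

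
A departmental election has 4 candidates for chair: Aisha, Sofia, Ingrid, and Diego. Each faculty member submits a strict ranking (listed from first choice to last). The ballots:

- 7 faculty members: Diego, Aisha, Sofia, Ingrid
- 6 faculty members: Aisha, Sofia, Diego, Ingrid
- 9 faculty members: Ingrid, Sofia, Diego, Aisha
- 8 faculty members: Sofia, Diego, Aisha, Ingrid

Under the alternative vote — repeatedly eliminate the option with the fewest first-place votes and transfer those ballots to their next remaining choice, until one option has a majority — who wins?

Sofia

Round 1: Aisha 6, Sofia 8, Ingrid 9, Diego 7. Eliminate Aisha.
Round 2: Sofia 14, Ingrid 9, Diego 7. Eliminate Diego.
Round 3: Sofia 21, Ingrid 9. Sofia has a majority.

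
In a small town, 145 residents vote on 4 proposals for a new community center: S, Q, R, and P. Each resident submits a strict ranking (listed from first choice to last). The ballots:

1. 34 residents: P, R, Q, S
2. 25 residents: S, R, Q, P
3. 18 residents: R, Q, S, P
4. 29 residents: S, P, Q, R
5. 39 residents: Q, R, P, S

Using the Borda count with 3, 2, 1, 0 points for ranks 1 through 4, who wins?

R

S: 34·0 + 25·3 + 18·1 + 29·3 + 39·0 = 180
Q: 34·1 + 25·1 + 18·2 + 29·1 + 39·3 = 241
R: 34·2 + 25·2 + 18·3 + 29·0 + 39·2 = 250
P: 34·3 + 25·0 + 18·0 + 29·2 + 39·1 = 199
R has the highest Borda score (250).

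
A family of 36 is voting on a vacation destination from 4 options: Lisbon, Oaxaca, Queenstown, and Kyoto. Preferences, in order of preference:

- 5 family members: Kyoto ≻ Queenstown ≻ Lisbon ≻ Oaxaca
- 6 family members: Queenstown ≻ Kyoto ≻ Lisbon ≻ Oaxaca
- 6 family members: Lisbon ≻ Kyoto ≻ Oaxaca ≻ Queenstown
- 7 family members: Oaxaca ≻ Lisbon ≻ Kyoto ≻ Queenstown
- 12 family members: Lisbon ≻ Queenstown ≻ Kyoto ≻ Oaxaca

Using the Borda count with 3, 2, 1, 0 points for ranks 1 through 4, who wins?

Lisbon: 5·1 + 6·1 + 6·3 + 7·2 + 12·3 = 79
Oaxaca: 5·0 + 6·0 + 6·1 + 7·3 + 12·0 = 27
Queenstown: 5·2 + 6·3 + 6·0 + 7·0 + 12·2 = 52
Kyoto: 5·3 + 6·2 + 6·2 + 7·1 + 12·1 = 58
Lisbon has the highest Borda score (79).

Lisbon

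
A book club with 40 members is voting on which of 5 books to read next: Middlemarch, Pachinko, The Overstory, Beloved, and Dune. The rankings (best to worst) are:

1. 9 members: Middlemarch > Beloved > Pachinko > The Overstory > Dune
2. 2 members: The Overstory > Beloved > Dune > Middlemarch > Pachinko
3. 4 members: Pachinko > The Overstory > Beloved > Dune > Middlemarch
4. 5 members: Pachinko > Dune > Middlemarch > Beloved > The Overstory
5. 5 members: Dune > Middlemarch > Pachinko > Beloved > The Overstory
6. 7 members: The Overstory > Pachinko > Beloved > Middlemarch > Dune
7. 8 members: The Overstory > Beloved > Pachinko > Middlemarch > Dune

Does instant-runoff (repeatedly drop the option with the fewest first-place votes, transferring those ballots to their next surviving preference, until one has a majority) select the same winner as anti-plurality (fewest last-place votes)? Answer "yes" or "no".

no

Instant-runoff — R1 Middlemarch 9, Pachinko 9, The Overstory 17, Beloved 0, Dune 5 (Beloved out); R2 Middlemarch 9, Pachinko 9, The Overstory 17, Dune 5 (Dune out); R3 Middlemarch 14, Pachinko 9, The Overstory 17 (Pachinko out); R4 Middlemarch 19, The Overstory 21 (The Overstory winner). Winner: The Overstory.
Anti-plurality — last-place votes: Middlemarch 4, Pachinko 2, The Overstory 10, Beloved 0, Dune 24. Winner: Beloved.
The two methods disagree.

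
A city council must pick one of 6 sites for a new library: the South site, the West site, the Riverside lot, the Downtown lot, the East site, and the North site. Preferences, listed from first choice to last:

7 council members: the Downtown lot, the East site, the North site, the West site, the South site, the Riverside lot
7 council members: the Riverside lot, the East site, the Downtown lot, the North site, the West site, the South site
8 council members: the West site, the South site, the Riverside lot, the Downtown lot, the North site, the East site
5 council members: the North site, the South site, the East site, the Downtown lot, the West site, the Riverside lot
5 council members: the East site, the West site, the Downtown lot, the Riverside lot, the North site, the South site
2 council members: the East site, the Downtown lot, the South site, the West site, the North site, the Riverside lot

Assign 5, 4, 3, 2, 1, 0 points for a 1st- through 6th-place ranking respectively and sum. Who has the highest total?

the South site: 7·1 + 7·0 + 8·4 + 5·4 + 5·0 + 2·3 = 65
the West site: 7·2 + 7·1 + 8·5 + 5·1 + 5·4 + 2·2 = 90
the Riverside lot: 7·0 + 7·5 + 8·3 + 5·0 + 5·2 + 2·0 = 69
the Downtown lot: 7·5 + 7·3 + 8·2 + 5·2 + 5·3 + 2·4 = 105
the East site: 7·4 + 7·4 + 8·0 + 5·3 + 5·5 + 2·5 = 106
the North site: 7·3 + 7·2 + 8·1 + 5·5 + 5·1 + 2·1 = 75
the East site has the highest Borda score (106).

the East site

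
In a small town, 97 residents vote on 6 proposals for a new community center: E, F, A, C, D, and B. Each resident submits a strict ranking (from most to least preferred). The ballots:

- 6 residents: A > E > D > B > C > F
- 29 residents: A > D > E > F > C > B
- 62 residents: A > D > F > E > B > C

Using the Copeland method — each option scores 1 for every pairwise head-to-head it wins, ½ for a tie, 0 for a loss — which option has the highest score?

E: beats C and B; loses to F, A, and D → score 2.
F: beats E, C, and B; loses to A and D → score 3.
A: beats E, F, C, D, and B → score 5.
C: loses to E, F, A, D, and B → score 0.
D: beats E, F, C, and B; loses to A → score 4.
B: beats C; loses to E, F, A, and D → score 1.
A has the best pairwise record.

A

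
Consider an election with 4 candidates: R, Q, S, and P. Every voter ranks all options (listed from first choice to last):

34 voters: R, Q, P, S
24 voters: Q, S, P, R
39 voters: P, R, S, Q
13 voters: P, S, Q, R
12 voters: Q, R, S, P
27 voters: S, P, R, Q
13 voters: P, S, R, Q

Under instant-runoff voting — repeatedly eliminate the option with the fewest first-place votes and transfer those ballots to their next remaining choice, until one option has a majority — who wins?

Round 1: R 34, Q 36, S 27, P 65. Eliminate S.
Round 2: R 34, Q 36, P 92. P has a majority.

P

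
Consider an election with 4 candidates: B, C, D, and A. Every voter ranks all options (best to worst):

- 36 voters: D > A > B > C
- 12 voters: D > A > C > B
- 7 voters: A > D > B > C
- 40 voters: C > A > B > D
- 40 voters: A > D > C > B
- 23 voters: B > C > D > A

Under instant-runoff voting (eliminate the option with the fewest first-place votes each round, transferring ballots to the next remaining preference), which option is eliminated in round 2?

Round 1: B 23, C 40, D 48, A 47. Eliminate B.
Round 2: C 63, D 48, A 47. Eliminate A.

A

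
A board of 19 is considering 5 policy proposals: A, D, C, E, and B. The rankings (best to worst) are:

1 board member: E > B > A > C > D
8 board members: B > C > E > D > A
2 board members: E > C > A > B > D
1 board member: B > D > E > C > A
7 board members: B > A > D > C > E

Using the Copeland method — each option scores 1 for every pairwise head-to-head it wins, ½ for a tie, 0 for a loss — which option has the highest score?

A: beats D; loses to C, E, and B → score 1.
D: loses to A, C, E, and B → score 0.
C: beats A, D, and E; loses to B → score 3.
E: beats A and D; loses to C and B → score 2.
B: beats A, D, C, and E → score 4.
B has the best pairwise record.

B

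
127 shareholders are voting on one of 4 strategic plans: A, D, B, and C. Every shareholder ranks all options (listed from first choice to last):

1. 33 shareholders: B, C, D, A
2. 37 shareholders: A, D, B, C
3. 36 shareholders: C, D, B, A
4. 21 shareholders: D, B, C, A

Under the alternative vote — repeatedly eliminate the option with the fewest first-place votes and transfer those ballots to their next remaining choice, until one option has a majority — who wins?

B

Round 1: A 37, D 21, B 33, C 36. Eliminate D.
Round 2: A 37, B 54, C 36. Eliminate C.
Round 3: A 37, B 90. B has a majority.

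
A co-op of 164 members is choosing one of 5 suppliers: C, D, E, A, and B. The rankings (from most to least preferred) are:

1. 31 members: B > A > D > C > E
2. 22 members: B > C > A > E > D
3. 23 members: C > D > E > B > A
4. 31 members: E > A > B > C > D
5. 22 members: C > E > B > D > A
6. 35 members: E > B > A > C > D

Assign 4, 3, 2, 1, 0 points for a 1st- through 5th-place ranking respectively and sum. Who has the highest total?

B

C: 31·1 + 22·3 + 23·4 + 31·1 + 22·4 + 35·1 = 343
D: 31·2 + 22·0 + 23·3 + 31·0 + 22·1 + 35·0 = 153
E: 31·0 + 22·1 + 23·2 + 31·4 + 22·3 + 35·4 = 398
A: 31·3 + 22·2 + 23·0 + 31·3 + 22·0 + 35·2 = 300
B: 31·4 + 22·4 + 23·1 + 31·2 + 22·2 + 35·3 = 446
B has the highest Borda score (446).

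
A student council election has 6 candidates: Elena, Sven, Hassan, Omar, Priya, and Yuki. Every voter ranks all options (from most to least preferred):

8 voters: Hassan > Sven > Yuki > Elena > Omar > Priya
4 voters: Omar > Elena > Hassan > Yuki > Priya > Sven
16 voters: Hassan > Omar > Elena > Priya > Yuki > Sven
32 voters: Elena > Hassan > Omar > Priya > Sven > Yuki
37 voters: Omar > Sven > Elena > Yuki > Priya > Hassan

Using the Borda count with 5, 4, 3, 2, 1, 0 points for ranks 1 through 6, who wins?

Omar

Elena: 8·2 + 4·4 + 16·3 + 32·5 + 37·3 = 351
Sven: 8·4 + 4·0 + 16·0 + 32·1 + 37·4 = 212
Hassan: 8·5 + 4·3 + 16·5 + 32·4 + 37·0 = 260
Omar: 8·1 + 4·5 + 16·4 + 32·3 + 37·5 = 373
Priya: 8·0 + 4·1 + 16·2 + 32·2 + 37·1 = 137
Yuki: 8·3 + 4·2 + 16·1 + 32·0 + 37·2 = 122
Omar has the highest Borda score (373).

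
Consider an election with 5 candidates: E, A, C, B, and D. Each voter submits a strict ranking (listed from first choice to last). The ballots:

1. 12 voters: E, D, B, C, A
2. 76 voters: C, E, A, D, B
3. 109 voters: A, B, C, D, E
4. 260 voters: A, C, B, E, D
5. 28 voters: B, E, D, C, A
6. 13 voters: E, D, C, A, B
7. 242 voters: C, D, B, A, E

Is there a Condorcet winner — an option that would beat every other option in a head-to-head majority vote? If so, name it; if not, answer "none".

C

C vs E: 687–53 for C.
C vs A: 371–369 for C.
C vs B: 591–149 for C.
C vs D: 687–53 for C.
C beats every other option head-to-head.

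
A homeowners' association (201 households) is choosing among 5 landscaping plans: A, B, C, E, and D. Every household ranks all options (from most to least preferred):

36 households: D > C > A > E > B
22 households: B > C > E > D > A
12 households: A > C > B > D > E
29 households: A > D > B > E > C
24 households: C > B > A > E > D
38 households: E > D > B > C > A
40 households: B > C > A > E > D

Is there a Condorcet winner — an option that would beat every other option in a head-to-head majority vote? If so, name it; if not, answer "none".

Checking pairwise contests:
B beats A 124–77.
D beats B 103–98.
B beats C 129–72.
A beats E 141–60.
A beats D 105–96.
Every option loses at least one head-to-head, so there is no Condorcet winner.

none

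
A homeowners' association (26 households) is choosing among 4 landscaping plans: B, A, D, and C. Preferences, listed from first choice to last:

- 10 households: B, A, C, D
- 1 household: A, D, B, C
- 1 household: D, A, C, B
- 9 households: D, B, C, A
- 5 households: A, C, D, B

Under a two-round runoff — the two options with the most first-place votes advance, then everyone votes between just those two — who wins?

Round 1 first-place votes: B 10, A 6, D 10, C 0.
B and D advance.
Runoff: B is preferred to D by 10 voters; D by 16.
D wins the runoff.

D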